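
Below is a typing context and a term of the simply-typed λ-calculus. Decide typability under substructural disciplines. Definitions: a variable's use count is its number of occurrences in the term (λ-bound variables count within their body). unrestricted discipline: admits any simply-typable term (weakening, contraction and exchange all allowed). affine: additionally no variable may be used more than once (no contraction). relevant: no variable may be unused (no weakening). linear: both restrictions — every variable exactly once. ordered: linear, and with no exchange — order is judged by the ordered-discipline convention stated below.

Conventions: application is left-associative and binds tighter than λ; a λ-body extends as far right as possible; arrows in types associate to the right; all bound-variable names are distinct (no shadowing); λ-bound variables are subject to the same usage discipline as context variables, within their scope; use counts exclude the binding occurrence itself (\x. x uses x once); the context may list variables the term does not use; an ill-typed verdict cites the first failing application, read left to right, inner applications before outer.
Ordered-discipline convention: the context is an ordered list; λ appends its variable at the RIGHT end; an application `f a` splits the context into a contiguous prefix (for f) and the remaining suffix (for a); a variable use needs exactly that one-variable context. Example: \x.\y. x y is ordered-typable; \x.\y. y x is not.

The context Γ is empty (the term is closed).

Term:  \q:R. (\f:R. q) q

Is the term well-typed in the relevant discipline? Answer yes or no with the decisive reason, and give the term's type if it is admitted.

no — needs weakening: f unused
variable uses: q (λ-bound): 2×, f (λ-bound): 0×
uses in reading order: q, q
typing: well-typed — term : R → R
all disciplines: ordered ✗ | linear ✗ | affine ✗ | relevant ✗ | unrestricted ✓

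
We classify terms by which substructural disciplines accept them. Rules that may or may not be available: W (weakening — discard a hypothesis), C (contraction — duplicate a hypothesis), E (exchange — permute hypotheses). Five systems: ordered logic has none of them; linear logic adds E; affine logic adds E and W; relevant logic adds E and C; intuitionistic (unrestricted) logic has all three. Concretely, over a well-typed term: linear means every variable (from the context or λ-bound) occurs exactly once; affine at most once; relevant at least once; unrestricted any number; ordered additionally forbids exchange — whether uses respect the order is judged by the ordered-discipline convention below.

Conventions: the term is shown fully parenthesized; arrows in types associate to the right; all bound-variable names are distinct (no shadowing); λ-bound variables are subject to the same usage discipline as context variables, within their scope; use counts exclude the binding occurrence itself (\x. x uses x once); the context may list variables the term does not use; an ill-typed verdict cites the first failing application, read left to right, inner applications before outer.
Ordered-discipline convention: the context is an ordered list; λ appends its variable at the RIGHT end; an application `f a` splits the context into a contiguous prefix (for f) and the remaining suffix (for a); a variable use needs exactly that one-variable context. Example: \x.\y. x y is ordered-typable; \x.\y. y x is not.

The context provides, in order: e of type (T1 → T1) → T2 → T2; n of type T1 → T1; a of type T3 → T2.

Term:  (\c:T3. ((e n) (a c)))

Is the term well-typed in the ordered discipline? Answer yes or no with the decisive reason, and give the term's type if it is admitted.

yes — single-use (e, n, a, c), ordered derivation ok; term : T3 → T2
use counts: e=1, n=1, a=1, c [bound]=1
use order (left to right): e, n, a, c
typing: well-typed at T3 → T2
across the five disciplines: ordered ✓ · linear ✓ · affine ✓ · relevant ✓ · unrestricted ✓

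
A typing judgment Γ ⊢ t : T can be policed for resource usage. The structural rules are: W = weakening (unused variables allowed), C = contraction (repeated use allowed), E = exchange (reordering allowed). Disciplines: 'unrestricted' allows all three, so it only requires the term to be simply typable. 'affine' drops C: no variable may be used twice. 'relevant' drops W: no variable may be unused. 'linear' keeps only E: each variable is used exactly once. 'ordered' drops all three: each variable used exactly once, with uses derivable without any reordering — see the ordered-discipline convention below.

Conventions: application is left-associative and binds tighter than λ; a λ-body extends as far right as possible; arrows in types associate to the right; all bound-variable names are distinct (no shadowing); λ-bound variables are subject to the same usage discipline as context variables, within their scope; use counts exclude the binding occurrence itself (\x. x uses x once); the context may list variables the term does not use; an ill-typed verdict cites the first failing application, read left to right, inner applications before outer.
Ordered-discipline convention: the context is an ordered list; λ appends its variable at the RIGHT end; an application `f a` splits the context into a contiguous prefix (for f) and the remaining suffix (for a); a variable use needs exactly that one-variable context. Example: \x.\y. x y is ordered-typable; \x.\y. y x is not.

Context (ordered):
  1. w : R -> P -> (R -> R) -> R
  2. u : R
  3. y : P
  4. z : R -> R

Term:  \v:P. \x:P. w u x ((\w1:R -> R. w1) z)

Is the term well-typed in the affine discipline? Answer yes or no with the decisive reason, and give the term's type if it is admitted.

yes — at most one use each (w, u, y, z, v, x, w1); term : P -> P -> R
usage: w: 1×, u: 1×, y: 0×, z: 1×, v [bound]: 0×, x [bound]: 1×, w1 [bound]: 1×
order of uses: w, u, x, w1, z
typing: well-typed at P -> P -> R
per-discipline verdicts: ordered ✗; linear ✗; affine ✓; relevant ✗; unrestricted ✓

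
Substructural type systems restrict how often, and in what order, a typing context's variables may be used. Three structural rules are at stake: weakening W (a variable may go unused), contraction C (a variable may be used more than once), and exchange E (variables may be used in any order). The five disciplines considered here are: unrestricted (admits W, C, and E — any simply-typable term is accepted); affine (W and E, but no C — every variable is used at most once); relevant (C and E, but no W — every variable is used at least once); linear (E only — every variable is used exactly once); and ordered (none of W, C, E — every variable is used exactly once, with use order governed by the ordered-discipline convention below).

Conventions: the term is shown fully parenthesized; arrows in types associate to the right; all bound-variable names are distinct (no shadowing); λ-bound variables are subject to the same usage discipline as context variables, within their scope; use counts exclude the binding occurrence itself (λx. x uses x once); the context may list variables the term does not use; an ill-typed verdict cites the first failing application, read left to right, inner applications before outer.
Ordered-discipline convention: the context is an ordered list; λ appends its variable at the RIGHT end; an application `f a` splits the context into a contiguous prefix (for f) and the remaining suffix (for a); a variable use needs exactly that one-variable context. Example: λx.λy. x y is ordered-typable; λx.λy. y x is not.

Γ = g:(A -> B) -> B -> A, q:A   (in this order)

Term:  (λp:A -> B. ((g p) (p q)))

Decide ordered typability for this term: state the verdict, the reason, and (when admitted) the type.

no — repeated use of p ×2
variable uses: g=1; q=1; p [bound]=2
order of uses: g, p, p, q
typing: well-typed — term : (A -> B) -> A
across the five disciplines: ordered ✗ | linear ✗ | affine ✗ | relevant ✓ | unrestricted ✓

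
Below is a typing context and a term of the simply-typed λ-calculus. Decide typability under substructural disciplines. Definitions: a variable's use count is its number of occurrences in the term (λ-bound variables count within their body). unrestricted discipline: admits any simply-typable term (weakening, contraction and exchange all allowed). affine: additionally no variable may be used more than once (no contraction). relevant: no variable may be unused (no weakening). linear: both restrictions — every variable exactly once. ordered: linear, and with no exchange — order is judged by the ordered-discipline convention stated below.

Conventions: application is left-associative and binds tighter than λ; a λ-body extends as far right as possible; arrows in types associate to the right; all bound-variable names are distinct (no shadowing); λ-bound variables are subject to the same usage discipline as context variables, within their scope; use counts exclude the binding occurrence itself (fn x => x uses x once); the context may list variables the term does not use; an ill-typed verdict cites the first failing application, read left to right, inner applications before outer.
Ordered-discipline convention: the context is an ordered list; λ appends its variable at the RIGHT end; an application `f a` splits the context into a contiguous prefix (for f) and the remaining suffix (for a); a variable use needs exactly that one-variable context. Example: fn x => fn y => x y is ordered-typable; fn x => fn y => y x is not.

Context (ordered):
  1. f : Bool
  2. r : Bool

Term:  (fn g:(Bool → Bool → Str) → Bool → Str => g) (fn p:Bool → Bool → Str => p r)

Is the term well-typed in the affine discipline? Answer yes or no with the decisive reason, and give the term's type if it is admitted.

yes — no duplicate uses among f, r, g, p; term : (Bool → Bool → Str) → Bool → Str
usage: f ×0, r ×1, g [bound] ×1, p [bound] ×1
order of uses: g, p, r
typing: well-typed — term : (Bool → Bool → Str) → Bool → Str
all disciplines: ordered ✗; linear ✗; affine ✓; relevant ✗; unrestricted ✓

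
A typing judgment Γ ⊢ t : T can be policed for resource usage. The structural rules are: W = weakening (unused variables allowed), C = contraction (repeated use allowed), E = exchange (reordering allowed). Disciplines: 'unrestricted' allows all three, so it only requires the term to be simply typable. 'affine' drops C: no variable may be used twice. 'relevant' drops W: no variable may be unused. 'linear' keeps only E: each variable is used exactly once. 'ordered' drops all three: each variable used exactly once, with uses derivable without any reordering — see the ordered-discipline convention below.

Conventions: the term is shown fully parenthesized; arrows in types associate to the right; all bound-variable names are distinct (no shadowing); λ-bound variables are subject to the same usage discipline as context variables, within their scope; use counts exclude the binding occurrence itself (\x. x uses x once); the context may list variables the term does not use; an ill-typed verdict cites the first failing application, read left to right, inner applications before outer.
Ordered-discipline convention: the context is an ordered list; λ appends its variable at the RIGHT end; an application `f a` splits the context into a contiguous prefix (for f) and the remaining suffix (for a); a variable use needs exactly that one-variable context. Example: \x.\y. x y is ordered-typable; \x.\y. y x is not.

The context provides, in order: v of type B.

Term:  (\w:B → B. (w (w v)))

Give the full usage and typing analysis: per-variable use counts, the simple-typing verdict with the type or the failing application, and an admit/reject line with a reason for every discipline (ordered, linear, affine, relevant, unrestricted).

variable uses: v: 1×, w (λ-bound): 2×
left-to-right use order: w, w, v
typing: the term checks, with type (B → B) → B
ordered: ✗ — w ×2 used more than once (contraction)
linear: ✗ — w ×2 used more than once (contraction)
affine: ✗ — w ×2 used more than once (contraction)
relevant: ✓ — v, w: all used, weakening unneeded
unrestricted: ✓ — typability at (B → B) → B is all that's needed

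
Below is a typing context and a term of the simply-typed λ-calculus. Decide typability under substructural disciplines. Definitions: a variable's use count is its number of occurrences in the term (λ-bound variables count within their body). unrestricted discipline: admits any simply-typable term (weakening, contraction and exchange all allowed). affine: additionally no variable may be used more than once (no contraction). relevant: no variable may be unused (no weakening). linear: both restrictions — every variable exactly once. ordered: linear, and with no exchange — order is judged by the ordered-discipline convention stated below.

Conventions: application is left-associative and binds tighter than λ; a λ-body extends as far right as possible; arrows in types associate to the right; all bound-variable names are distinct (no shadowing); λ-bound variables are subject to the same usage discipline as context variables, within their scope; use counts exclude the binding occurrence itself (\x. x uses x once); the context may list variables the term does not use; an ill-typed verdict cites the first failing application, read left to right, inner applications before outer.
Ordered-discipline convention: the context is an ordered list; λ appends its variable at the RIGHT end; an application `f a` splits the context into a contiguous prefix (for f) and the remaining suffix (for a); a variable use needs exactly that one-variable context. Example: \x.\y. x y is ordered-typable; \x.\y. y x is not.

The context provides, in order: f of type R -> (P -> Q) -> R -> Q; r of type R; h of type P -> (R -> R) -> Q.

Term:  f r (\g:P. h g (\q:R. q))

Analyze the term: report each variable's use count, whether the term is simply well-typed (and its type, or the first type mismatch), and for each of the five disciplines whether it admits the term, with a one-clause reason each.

counts: f: 1; r: 1; h: 1; g (bound): 1; q (bound): 1
order of uses: f, r, h, g, q
typing: well-typed at R -> Q
ordered: ✓ — single-use (f, r, h, g, q), ordered derivation ok
linear: ✓ — f, r, h, g, q: one use apiece
affine: ✓ — f, r, h, g, q: no repeats, contraction unneeded
relevant: ✓ — every one of f, r, h, g, q appears
unrestricted: ✓ — typability at R -> Q is all that's needed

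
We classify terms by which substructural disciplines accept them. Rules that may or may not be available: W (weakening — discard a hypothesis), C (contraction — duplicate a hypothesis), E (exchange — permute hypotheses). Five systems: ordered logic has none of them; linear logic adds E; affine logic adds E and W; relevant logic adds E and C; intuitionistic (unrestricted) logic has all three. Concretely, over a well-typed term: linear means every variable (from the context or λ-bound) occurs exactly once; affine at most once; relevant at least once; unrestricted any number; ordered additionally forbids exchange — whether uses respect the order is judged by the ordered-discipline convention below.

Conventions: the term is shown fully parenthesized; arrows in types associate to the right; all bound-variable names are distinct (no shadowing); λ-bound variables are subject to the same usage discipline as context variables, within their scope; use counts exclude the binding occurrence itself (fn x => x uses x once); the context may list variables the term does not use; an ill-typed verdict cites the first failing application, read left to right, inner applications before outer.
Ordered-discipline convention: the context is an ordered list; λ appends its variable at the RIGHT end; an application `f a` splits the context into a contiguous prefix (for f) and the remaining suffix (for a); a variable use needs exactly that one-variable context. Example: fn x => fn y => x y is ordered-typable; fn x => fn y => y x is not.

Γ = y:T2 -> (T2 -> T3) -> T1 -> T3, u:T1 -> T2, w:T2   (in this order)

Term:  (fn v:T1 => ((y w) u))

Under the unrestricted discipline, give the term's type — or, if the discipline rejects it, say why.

not well-typed under unrestricted — a type mismatch blocks all five
counts: y: 1×; u: 1×; w: 1×; v (bound): 0×
left-to-right use order: y, w, u
typing: ill-typed: argument of type T1 -> T2 where T2 -> T3 is required
across the five disciplines: ordered ✗ | linear ✗ | affine ✗ | relevant ✗ | unrestricted ✗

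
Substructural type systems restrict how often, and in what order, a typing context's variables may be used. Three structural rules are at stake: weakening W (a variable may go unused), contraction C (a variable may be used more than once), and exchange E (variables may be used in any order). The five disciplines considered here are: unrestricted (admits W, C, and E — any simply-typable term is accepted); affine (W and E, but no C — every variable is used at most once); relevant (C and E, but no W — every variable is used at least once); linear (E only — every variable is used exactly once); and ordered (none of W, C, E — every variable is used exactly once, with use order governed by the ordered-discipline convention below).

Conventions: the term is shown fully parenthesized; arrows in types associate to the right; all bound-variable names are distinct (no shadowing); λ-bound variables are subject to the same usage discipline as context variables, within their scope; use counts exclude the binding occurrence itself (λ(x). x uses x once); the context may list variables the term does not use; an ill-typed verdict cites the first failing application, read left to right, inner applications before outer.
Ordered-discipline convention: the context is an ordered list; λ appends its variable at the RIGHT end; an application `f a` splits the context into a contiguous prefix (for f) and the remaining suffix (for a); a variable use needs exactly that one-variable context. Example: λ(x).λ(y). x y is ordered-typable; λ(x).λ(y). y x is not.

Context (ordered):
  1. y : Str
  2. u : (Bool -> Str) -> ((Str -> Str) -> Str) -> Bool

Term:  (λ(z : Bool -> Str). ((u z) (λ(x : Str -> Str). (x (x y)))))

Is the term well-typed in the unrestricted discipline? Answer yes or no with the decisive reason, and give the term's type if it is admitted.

yes — simply typable at (Bool -> Str) -> Bool; W, C, E all held; term : (Bool -> Str) -> Bool
usage: y: 1×, u: 1×, z (λ-bound): 1×, x (λ-bound): 2×
use order (left to right): u, z, x, x, y
typing: the term checks, with type (Bool -> Str) -> Bool
per-discipline verdicts: ordered ✗; linear ✗; affine ✗; relevant ✓; unrestricted ✓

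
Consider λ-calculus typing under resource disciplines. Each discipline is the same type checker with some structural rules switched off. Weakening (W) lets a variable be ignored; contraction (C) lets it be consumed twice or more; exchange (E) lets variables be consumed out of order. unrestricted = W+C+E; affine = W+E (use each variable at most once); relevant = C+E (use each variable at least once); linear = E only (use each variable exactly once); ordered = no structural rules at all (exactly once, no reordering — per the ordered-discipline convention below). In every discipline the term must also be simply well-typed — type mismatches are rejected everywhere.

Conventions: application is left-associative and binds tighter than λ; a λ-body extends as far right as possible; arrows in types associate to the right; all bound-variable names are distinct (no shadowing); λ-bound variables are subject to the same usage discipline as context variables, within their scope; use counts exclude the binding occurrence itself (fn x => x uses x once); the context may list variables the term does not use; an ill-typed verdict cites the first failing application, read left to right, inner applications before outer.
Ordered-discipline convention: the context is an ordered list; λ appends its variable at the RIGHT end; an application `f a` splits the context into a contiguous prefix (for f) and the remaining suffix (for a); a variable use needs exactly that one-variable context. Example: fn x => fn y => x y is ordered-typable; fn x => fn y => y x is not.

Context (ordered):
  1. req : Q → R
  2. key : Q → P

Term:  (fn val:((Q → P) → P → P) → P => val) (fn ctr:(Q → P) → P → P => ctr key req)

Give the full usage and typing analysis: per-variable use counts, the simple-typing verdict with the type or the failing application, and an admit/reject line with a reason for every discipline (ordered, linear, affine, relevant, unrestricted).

variable uses: req: 1×, key: 1×, val (bound): 1×, ctr (bound): 1×
use order (left to right): val, ctr, key, req
typing: ill-typed: a function awaiting P gets Q → R
ordered: ✗, the type mismatch rejects it
linear: ✗, not simply typable
affine: ✗, fails simple typing
relevant: ✗, a type mismatch blocks all five
unrestricted: ✗, the type mismatch rejects it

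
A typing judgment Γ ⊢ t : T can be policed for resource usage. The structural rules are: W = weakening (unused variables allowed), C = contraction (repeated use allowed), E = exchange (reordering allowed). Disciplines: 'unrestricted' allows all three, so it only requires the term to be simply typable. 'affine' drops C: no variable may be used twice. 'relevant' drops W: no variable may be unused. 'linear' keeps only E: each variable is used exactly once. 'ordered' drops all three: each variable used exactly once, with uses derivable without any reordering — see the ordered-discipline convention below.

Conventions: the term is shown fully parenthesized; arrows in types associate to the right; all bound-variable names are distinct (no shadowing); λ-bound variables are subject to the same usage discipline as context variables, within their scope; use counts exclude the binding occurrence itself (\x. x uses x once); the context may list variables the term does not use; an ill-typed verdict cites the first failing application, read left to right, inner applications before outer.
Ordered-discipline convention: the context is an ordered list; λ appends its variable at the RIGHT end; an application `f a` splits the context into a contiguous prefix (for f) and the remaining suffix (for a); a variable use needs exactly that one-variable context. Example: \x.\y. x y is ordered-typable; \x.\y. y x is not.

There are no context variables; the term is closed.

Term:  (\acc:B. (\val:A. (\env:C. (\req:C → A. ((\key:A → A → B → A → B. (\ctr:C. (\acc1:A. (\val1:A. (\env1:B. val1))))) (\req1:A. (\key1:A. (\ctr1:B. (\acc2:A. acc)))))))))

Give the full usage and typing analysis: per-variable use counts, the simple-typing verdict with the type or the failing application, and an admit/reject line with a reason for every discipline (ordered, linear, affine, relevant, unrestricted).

counts: acc (λ-bound)=1, val (λ-bound)=0, env (λ-bound)=0, req (λ-bound)=0, key (λ-bound)=0, ctr (λ-bound)=0, acc1 (λ-bound)=0, val1 (λ-bound)=1, env1 (λ-bound)=0, req1 (λ-bound)=0, key1 (λ-bound)=0, ctr1 (λ-bound)=0, acc2 (λ-bound)=0
use order (left to right): val1, acc
typing: well-typed at B → A → C → (C → A) → C → A → A → B → A
ordered ✗ (unused: val, env, req, key, ctr, acc1, env1, req1, key1, ctr1, acc2 — weakening required)
linear ✗ (unused: val, env, req, key, ctr, acc1, env1, req1, key1, ctr1, acc2 — weakening required)
affine ✓ (no duplicate uses among acc, val, env, req, key, ctr, acc1, val1, env1, req1, key1, ctr1, acc2)
relevant ✗ (unused: val, env, req, key, ctr, acc1, env1, req1, key1, ctr1, acc2 — weakening required)
unrestricted ✓ (type-checks (B → A → C → (C → A) → C → A → A → B → A) and nothing is barred)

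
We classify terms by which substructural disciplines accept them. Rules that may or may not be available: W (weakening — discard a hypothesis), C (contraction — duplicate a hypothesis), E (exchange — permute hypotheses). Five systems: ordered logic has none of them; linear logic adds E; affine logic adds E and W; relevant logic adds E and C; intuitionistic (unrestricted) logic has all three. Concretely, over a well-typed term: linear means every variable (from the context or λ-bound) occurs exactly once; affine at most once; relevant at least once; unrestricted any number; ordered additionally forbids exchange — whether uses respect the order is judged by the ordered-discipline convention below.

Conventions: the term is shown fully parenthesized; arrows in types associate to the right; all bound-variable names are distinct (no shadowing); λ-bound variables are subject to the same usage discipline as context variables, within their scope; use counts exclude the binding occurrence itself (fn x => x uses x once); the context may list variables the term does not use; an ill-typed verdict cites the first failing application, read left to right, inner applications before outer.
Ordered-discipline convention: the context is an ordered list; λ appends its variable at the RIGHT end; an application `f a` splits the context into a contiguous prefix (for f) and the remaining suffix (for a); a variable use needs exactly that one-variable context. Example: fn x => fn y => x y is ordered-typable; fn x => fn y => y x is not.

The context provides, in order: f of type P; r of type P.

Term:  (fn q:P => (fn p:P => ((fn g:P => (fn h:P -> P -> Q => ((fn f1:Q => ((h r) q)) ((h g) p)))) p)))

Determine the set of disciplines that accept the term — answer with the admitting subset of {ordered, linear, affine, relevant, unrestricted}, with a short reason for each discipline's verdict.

admitted by: unrestricted
variable uses: f: 0; r: 1; q (bound): 1; p (bound): 2; g (bound): 1; h (bound): 2; f1 (bound): 0
use order (left to right): h, r, q, h, g, p, p
typing: ✓ — P -> P -> (P -> P -> Q) -> Q
ordered: ✗ — needs contraction — p ×2, h ×2; f, f1 left unused
linear: ✗ — needs contraction — p ×2, h ×2; f, f1 left unused
affine: ✗ — needs contraction — p ×2, h ×2
relevant: ✗ — f, f1 left unused
unrestricted: ✓ — simply typable at P -> P -> (P -> P -> Q) -> Q; W, C, E all held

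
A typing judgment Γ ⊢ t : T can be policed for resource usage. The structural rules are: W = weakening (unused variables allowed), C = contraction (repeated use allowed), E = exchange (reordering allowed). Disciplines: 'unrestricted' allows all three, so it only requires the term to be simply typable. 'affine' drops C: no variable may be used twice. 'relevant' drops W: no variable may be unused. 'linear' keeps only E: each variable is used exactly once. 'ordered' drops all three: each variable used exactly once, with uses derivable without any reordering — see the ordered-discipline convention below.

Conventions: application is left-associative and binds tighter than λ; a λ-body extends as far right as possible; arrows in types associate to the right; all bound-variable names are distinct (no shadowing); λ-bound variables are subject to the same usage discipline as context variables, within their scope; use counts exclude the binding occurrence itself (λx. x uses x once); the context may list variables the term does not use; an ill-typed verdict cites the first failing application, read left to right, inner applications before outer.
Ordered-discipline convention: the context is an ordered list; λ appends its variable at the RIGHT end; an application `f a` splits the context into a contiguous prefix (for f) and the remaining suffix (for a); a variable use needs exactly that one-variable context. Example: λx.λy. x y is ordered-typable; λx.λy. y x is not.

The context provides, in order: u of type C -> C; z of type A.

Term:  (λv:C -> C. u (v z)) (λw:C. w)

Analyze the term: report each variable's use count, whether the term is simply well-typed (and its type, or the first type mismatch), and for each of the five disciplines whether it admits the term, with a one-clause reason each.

counts: u: 1, z: 1, v (bound): 1, w (bound): 1
left-to-right use order: u, v, z, w
typing: ill-typed: argument of type A where C is required
ordered: ✗, fails simple typing
linear: ✗, a type mismatch blocks all five
affine: ✗, the type mismatch rejects it
relevant: ✗, not simply typable
unrestricted: ✗, fails simple typing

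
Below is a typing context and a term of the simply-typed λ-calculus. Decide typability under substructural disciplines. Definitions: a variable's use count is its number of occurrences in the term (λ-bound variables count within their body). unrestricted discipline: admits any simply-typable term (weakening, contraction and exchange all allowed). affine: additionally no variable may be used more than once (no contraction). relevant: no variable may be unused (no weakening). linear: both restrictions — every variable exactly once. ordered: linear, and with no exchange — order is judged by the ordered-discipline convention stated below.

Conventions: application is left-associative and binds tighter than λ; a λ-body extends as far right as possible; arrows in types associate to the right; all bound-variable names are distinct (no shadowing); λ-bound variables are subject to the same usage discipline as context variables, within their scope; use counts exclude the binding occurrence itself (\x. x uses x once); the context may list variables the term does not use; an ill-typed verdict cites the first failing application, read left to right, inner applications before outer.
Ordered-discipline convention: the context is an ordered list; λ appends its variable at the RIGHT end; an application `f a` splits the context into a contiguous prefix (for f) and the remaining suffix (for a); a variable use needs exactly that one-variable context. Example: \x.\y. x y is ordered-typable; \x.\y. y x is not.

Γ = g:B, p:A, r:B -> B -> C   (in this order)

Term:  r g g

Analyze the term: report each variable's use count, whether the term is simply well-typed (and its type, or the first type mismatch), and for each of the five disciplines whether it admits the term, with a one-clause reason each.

use counts: g: 2; p: 0; r: 1
uses in reading order: r, g, g
typing: ✓ — C
ordered: ✗, needs contraction — g ×2; needs weakening: p unused
linear: ✗, needs contraction — g ×2; needs weakening: p unused
affine: ✗, needs contraction — g ×2
relevant: ✗, needs weakening: p unused
unrestricted: ✓, well-typed at C; no restrictions here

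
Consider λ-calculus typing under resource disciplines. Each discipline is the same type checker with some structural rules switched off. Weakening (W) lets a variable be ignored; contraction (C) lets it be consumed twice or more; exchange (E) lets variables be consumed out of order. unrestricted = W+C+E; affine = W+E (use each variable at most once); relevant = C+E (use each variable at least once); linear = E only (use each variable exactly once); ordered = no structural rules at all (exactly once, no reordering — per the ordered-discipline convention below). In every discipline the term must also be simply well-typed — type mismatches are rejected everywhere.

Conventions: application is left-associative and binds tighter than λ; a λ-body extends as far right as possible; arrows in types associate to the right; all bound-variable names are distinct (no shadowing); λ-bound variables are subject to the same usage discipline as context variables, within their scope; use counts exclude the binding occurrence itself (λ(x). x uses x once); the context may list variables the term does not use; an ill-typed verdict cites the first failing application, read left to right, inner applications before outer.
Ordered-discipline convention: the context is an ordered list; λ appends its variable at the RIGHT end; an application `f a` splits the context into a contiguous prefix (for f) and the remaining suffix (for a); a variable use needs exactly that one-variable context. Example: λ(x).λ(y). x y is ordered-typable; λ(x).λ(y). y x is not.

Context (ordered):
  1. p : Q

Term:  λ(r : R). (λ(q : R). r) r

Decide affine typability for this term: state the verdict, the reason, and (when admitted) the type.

no — r ×2 used more than once (contraction)
use counts: p=0, r [bound]=2, q [bound]=0
order of uses: r, r
typing: well-typed — term : R -> R
all disciplines: ordered ✗ | linear ✗ | affine ✗ | relevant ✗ | unrestricted ✓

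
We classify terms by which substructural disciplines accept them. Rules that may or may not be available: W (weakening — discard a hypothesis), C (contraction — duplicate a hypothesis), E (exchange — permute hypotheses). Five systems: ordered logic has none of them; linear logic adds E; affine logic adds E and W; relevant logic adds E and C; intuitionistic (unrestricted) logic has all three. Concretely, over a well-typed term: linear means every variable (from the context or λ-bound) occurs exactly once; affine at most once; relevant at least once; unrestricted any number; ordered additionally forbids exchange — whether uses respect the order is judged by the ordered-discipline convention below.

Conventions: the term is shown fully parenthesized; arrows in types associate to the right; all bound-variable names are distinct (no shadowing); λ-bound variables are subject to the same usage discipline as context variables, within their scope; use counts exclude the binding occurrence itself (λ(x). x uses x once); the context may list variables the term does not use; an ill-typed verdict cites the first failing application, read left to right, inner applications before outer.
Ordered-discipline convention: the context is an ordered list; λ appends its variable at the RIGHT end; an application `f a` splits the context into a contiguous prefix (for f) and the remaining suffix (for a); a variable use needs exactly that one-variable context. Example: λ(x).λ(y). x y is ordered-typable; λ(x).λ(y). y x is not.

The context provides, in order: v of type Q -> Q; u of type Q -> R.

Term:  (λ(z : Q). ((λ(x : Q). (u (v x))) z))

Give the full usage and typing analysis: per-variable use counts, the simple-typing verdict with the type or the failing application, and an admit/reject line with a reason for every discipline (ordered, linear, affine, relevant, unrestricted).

usage: v ×1, u ×1, z (bound) ×1, x (bound) ×1
use order (left to right): u, v, x, z
typing: ✓ — Q -> R
ordered ✗ (needs exchange: uses follow u, v, x, z)
linear ✓ (exactly-once usage across v, u, z, x)
affine ✓ (v, u, z, x: no repeats, contraction unneeded)
relevant ✓ (v, u, z, x: all used, weakening unneeded)
unrestricted ✓ (well-typed at Q -> R; no restrictions here)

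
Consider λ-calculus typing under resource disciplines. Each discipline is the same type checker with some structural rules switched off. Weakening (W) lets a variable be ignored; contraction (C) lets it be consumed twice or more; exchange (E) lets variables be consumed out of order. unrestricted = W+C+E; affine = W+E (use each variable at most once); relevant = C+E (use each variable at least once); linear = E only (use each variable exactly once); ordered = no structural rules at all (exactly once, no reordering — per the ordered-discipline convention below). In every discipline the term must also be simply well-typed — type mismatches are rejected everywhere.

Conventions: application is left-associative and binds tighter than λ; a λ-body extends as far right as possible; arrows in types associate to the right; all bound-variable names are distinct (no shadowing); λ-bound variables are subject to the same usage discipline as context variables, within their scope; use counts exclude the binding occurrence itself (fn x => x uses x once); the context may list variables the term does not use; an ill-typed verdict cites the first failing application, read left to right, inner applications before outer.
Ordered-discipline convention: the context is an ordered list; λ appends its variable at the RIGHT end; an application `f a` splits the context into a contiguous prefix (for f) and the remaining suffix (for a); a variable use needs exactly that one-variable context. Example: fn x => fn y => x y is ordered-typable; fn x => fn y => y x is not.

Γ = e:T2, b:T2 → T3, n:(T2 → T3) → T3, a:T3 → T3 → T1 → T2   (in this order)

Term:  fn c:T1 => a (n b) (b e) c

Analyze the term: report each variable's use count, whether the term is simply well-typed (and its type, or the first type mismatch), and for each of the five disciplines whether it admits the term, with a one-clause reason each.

use counts: e ×1; b ×2; n ×1; a ×1; c (bound) ×1
use order (left to right): a, n, b, b, e, c
typing: ✓ — T1 → T2
ordered: ✗ — b ×2 used more than once (contraction)
linear: ✗ — b ×2 used more than once (contraction)
affine: ✗ — b ×2 used more than once (contraction)
relevant: ✓ — e, b, n, a, c: all used, weakening unneeded
unrestricted: ✓ — simply typable at T1 → T2; W, C, E all held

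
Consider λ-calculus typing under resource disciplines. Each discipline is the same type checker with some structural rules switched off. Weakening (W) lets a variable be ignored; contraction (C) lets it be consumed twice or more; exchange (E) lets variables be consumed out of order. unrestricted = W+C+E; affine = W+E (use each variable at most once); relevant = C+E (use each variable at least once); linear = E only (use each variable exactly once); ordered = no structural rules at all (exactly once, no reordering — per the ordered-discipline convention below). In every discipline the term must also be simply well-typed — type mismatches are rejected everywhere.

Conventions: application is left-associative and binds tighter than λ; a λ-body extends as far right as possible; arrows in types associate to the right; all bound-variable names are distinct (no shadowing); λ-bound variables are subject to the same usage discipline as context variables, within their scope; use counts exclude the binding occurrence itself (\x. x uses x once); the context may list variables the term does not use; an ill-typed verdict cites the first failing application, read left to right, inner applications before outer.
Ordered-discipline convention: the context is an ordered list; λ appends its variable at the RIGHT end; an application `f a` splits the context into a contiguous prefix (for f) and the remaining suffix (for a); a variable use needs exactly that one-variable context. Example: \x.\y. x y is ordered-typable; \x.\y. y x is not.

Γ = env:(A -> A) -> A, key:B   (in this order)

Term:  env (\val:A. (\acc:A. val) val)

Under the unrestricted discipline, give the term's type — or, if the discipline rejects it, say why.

term : A
variable uses: env ×1; key ×0; val (bound) ×2; acc (bound) ×0
uses in reading order: env, val, val
typing: ✓ — A
per-discipline verdicts: ordered ✗; linear ✗; affine ✗; relevant ✗; unrestricted ✓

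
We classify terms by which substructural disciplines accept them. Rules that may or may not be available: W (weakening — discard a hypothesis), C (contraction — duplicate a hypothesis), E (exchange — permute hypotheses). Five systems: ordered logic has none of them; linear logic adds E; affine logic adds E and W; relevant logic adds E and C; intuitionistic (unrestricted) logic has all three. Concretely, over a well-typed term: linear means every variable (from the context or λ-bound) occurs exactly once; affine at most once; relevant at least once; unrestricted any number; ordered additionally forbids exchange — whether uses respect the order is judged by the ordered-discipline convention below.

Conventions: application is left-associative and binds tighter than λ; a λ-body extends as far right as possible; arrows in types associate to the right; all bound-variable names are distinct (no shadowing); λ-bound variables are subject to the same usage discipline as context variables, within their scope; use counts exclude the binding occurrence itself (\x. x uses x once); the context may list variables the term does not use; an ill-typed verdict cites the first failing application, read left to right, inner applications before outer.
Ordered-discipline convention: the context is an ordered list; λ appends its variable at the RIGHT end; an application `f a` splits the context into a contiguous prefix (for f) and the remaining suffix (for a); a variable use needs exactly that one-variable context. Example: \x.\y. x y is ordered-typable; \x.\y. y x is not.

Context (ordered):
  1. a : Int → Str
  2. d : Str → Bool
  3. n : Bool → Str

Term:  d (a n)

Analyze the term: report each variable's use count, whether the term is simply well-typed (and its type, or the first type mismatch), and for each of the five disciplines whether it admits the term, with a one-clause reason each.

counts: a ×1, d ×1, n ×1
uses in reading order: d, a, n
typing: ill-typed: an application expects Int but receives Bool → Str
ordered ✗ (fails simple typing)
linear ✗ (a type mismatch blocks all five)
affine ✗ (the type mismatch rejects it)
relevant ✗ (not simply typable)
unrestricted ✗ (fails simple typing)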